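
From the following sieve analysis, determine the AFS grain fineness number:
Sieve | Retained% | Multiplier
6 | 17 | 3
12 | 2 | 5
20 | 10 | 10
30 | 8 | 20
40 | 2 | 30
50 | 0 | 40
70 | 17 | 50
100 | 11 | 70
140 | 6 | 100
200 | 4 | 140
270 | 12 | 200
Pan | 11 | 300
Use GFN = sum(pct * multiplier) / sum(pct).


Formula: GFN = sum(pct * multiplier) / sum(pct)
sum(pct * multiplier) = 8861
sum(pct) = 100
GFN = 8861 / 100 = 88.61

Answer: 88.61


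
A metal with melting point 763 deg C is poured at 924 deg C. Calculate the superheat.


Formula: Superheat = T_pour - T_melt
Superheat = 924 - 763 = 161 deg C

Answer: 161 deg C


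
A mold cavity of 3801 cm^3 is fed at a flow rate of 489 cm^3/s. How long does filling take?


Formula: t_fill = V_mold / Q_flow
t = 3801 cm^3 / 489 cm^3/s = 7.7730 s

7.7730 s


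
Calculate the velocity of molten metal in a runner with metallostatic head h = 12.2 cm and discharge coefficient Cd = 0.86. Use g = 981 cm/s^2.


Formula: v = Cd * sqrt(2 * g * h)  (Torricelli with discharge coefficient)
2*g*h = 2 * 981 * 12.2 = 23936.4 cm^2/s^2
sqrt(23936.4) = 154.71393 cm/s
v = 0.86 * 154.71393 = 133.0540 cm/s

Answer: 133.0540 cm/s


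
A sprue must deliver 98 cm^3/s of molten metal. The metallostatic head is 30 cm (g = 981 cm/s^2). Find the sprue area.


Formula: v = sqrt(2*g*h), A = Q/v
Velocity: v = sqrt(2 * 981 * 30) = sqrt(58860) = 242.6108 cm/s
Sprue area: A = Q / v = 98 / 242.6108 = 0.4039 cm^2

Final answer: 0.4039 cm^2


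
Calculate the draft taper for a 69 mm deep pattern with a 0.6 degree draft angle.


Formula: taper = depth * tan(draft_angle)
tan(0.6 deg) = 0.0104724
taper = 69 mm * 0.0104724 = 0.7226 mm


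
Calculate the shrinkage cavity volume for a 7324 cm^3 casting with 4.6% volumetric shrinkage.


Formula: V_shrink = V_casting * shrinkage_pct / 100
V_shrink = 7324 cm^3 * 4.6 / 100 = 336.9040 cm^3

Answer: 336.9040 cm^3


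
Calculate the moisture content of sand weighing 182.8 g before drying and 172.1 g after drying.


Formula: MC = (W_wet - W_dry) / W_wet * 100
Water mass = 182.8 - 172.1 = 10.7 g
MC = 10.7 / 182.8 * 100 = 5.8534%

5.8534%


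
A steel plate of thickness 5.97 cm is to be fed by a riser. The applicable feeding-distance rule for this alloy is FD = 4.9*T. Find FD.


Formula: FD = 4.9 * T  (riser feeding-distance rule)
FD = 4.9 * 5.97 cm = 29.2530 cm

29.2530 cm


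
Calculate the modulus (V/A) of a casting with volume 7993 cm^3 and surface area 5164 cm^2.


Formula: Casting Modulus M = V / A
M = 7993 cm^3 / 5164 cm^2 = 1.5478 cm

Answer: 1.5478 cm


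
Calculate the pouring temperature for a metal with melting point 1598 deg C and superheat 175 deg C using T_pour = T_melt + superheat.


Formula: T_pour = T_melt + Superheat
T_pour = 1598 + 175 = 1773 deg C


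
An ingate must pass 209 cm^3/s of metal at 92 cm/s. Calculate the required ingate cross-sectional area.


Formula: A_ingate = Q / v  (continuity equation)
A = 209 cm^3/s / 92 cm/s = 2.2717 cm^2

Answer: 2.2717 cm^2


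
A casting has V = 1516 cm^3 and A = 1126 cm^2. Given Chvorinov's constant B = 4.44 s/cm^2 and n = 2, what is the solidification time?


Formula: t_s = B * (V/A)^n  (Chvorinov's rule, n=2)
Modulus M = V/A = 1516/1126 = 1.346359 cm
M^2 = 1.346359^2 = 1.812683 cm^2
t_s = 4.44 * 1.812683 = 8.0483 s

Final answer: 8.0483 s


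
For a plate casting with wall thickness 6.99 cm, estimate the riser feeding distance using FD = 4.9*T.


Formula: FD = 4.9 * T  (riser feeding-distance rule)
FD = 4.9 * 6.99 cm = 34.2510 cm

Final answer: 34.2510 cm


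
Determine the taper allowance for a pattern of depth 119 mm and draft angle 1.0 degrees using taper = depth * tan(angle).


Formula: taper = depth * tan(draft_angle)
tan(1.0 deg) = 0.0174551
taper = 119 mm * 0.0174551 = 2.0772 mm


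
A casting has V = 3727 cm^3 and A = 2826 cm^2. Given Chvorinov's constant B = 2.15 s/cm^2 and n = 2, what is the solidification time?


Formula: t_s = B * (V/A)^n  (Chvorinov's rule, n=2)
Modulus M = V/A = 3727/2826 = 1.318825 cm
M^2 = 1.318825^2 = 1.739299 cm^2
t_s = 2.15 * 1.739299 = 3.7395 s

Final answer: 3.7395 s


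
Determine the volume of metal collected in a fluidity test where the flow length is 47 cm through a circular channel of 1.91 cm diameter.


Formula: V = pi * (d/2)^2 * L  (cylinder volume)
Radius = 1.91/2 = 0.955 cm
V = pi * 0.955^2 * 47 = 134.6649 cm^3

Answer: 134.6649 cm^3


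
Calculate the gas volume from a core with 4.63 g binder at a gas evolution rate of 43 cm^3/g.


Formula: V_gas = W_binder * gas_evolution_rate
V = 4.63 g * 43 cm^3/g = 199.0900 cm^3

Answer: 199.0900 cm^3


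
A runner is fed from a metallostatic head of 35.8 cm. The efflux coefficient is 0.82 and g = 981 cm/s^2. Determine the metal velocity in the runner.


Formula: v = Cd * sqrt(2 * g * h)  (Torricelli with discharge coefficient)
2*g*h = 2 * 981 * 35.8 = 70239.6 cm^2/s^2
sqrt(70239.6) = 265.02755 cm/s
v = 0.82 * 265.02755 = 217.3226 cm/s

217.3226 cm/s


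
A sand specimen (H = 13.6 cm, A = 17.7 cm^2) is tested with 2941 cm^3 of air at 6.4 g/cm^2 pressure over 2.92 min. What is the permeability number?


Formula: Permeability Number P = (V * H) / (p * A * t)
Numerator: V * H = 2941 * 13.6 = 39997.6
Denominator: p * A * t = 6.4 * 17.7 * 2.92 = 330.7776
P = 39997.6 / 330.7776 = 120.9199

120.9199


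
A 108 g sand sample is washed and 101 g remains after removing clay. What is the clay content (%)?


Formula: Clay% = (W_total - W_washed) / W_total * 100
Clay mass = 108 - 101 = 7 g
Clay% = 7 / 108 * 100 = 6.4815%

6.4815%


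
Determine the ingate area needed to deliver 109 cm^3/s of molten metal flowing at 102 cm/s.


Formula: A_ingate = Q / v  (continuity equation)
A = 109 cm^3/s / 102 cm/s = 1.0686 cm^2

1.0686 cm^2


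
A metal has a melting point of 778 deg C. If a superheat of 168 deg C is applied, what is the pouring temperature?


Formula: T_pour = T_melt + Superheat
T_pour = 778 + 168 = 946 deg C


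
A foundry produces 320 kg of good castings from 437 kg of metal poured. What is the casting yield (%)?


Formula: Casting Yield = (W_good / W_total) * 100
Yield = (320 kg / 437 kg) * 100 = 73.2265%


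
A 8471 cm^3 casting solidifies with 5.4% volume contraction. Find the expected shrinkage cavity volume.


Formula: V_shrink = V_casting * shrinkage_pct / 100
V_shrink = 8471 cm^3 * 5.4 / 100 = 457.4340 cm^3

Final answer: 457.4340 cm^3


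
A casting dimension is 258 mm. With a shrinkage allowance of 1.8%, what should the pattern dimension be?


Formula: L_pattern = L_casting * (1 + shrinkage_rate/100)
Shrinkage factor = 1 + 1.8/100 = 1.018
L_pattern = 258 mm * 1.018 = 262.6440 mm

262.6440 mm


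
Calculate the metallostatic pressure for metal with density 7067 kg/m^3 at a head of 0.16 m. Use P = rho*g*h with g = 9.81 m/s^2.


Formula: P = rho * g * h
rho * g = 7067 * 9.81 = 69327.27 N/m^3
P = 69327.27 * 0.16 = 11092.3632 Pa

Answer: 11092.3632 Pa


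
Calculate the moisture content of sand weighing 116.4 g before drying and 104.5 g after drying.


Formula: MC = (W_wet - W_dry) / W_wet * 100
Water mass = 116.4 - 104.5 = 11.9 g
MC = 11.9 / 116.4 * 100 = 10.2234%

10.2234%


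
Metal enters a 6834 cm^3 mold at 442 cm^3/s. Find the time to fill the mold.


Formula: t_fill = V_mold / Q_flow
t = 6834 cm^3 / 442 cm^3/s = 15.4615 s

Answer: 15.4615 s


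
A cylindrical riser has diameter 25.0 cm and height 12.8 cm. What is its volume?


Formula: V = pi * (D/2)^2 * H  (cylinder volume)
Radius = D/2 = 25.0/2 = 12.5 cm
V = pi * 12.5^2 * 12.8 = 6283.1853 cm^3

Final answer: 6283.1853 cm^3


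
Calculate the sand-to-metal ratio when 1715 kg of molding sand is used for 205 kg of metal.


Formula: Sand-to-Metal Ratio = W_sand / W_metal
Ratio = 1715 kg / 205 kg = 8.3659


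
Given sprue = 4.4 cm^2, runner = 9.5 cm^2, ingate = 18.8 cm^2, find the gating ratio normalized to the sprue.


Sprue:Runner:Ingate = 1 : 9.5/4.4 : 18.8/4.4 = 1:2.16:4.27

1:2.16:4.27


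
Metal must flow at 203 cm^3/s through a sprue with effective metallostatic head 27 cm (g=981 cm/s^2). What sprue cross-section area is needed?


Formula: v = sqrt(2*g*h), A = Q/v
Velocity: v = sqrt(2 * 981 * 27) = sqrt(52974) = 230.1608 cm/s
Sprue area: A = Q / v = 203 / 230.1608 = 0.8820 cm^2

Answer: 0.8820 cm^2


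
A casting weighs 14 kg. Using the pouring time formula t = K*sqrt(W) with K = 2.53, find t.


Formula: t = K * sqrt(W)
sqrt(W) = sqrt(14) = 3.74166
t = 2.53 * 3.74166 = 9.4664 s

Answer: 9.4664 s


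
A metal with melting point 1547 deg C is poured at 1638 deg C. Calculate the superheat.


Formula: Superheat = T_pour - T_melt
Superheat = 1638 - 1547 = 91 deg C

91 deg C


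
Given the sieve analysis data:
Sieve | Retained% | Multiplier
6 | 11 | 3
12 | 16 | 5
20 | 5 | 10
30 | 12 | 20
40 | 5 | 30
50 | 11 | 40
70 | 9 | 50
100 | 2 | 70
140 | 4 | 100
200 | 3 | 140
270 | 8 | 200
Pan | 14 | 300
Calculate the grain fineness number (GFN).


Formula: GFN = sum(pct * multiplier) / sum(pct)
sum(pct * multiplier) = 8203
sum(pct) = 100
GFN = 8203 / 100 = 82.03

82.03


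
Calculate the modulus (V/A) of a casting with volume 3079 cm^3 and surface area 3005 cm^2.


Formula: Casting Modulus M = V / A
M = 3079 cm^3 / 3005 cm^2 = 1.0246 cm


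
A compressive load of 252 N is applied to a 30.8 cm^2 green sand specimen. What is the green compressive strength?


Formula: Compressive Strength = Force / Area
Strength = 252 N / 30.8 cm^2 = 8.1818 N/cm^2

Final answer: 8.1818 N/cm^2


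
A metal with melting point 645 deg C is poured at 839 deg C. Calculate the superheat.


Formula: Superheat = T_pour - T_melt
Superheat = 839 - 645 = 194 deg C

Answer: 194 deg C


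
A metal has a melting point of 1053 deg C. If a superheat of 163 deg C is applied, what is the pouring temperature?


Formula: T_pour = T_melt + Superheat
T_pour = 1053 + 163 = 1216 deg C

Final answer: 1216 deg C


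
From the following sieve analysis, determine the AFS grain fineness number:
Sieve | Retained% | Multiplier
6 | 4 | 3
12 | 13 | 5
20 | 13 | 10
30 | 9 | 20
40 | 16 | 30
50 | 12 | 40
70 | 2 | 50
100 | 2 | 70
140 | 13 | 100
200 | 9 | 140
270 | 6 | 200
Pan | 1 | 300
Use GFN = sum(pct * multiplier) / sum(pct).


Formula: GFN = sum(pct * multiplier) / sum(pct)
sum(pct * multiplier) = 5647
sum(pct) = 100
GFN = 5647 / 100 = 56.47


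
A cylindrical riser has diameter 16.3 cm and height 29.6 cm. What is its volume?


Formula: V = pi * (D/2)^2 * H  (cylinder volume)
Radius = D/2 = 16.3/2 = 8.15 cm
V = pi * 8.15^2 * 29.6 = 6176.7042 cm^3

Answer: 6176.7042 cm^3


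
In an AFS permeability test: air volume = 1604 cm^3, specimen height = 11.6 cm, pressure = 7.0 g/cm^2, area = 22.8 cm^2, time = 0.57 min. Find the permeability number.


Formula: Permeability Number P = (V * H) / (p * A * t)
Numerator: V * H = 1604 * 11.6 = 18606.4
Denominator: p * A * t = 7.0 * 22.8 * 0.57 = 90.972
P = 18606.4 / 90.972 = 204.5289

Answer: 204.5289


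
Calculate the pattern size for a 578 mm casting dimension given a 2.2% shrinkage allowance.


Formula: L_pattern = L_casting * (1 + shrinkage_rate/100)
Shrinkage factor = 1 + 2.2/100 = 1.022
L_pattern = 578 mm * 1.022 = 590.7160 mm


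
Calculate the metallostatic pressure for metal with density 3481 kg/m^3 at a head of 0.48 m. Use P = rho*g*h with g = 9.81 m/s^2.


Formula: P = rho * g * h
rho * g = 3481 * 9.81 = 34148.61 N/m^3
P = 34148.61 * 0.48 = 16391.3328 Pa

Answer: 16391.3328 Pa


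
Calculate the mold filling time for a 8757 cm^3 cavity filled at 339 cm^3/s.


Formula: t_fill = V_mold / Q_flow
t = 8757 cm^3 / 339 cm^3/s = 25.8319 s


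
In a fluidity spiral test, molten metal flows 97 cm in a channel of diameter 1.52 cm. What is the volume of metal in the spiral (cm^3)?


Formula: V = pi * (d/2)^2 * L  (cylinder volume)
Radius = 1.52/2 = 0.76 cm
V = pi * 0.76^2 * 97 = 176.0146 cm^3

176.0146 cm^3


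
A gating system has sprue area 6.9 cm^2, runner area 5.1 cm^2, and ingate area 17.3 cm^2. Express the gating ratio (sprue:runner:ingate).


Sprue:Runner:Ingate = 1 : 5.1/6.9 : 17.3/6.9 = 1:0.74:2.51


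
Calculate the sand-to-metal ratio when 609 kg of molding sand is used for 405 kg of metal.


Formula: Sand-to-Metal Ratio = W_sand / W_metal
Ratio = 609 kg / 405 kg = 1.5037


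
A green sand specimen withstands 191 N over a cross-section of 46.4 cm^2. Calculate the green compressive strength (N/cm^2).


Formula: Compressive Strength = Force / Area
Strength = 191 N / 46.4 cm^2 = 4.1164 N/cm^2


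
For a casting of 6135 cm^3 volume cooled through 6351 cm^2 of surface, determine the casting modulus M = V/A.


Formula: Casting Modulus M = V / A
M = 6135 cm^3 / 6351 cm^2 = 0.9660 cm

Answer: 0.9660 cm


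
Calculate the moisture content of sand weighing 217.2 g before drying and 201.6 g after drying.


Formula: MC = (W_wet - W_dry) / W_wet * 100
Water mass = 217.2 - 201.6 = 15.6 g
MC = 15.6 / 217.2 * 100 = 7.1823%

Answer: 7.1823%


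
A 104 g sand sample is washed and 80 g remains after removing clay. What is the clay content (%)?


Formula: Clay% = (W_total - W_washed) / W_total * 100
Clay mass = 104 - 80 = 24 g
Clay% = 24 / 104 * 100 = 23.0769%


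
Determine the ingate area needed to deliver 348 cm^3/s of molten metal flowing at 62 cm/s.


Formula: A_ingate = Q / v  (continuity equation)
A = 348 cm^3/s / 62 cm/s = 5.6129 cm^2

Answer: 5.6129 cm^2


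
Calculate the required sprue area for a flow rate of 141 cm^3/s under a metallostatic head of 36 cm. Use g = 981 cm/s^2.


Formula: v = sqrt(2*g*h), A = Q/v
Velocity: v = sqrt(2 * 981 * 36) = sqrt(70632) = 265.7668 cm/s
Sprue area: A = Q / v = 141 / 265.7668 = 0.5305 cm^2

Answer: 0.5305 cm^2


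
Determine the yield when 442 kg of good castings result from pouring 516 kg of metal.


Formula: Casting Yield = (W_good / W_total) * 100
Yield = (442 kg / 516 kg) * 100 = 85.6589%

Answer: 85.6589%


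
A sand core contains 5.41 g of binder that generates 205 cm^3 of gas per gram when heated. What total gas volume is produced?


Formula: V_gas = W_binder * gas_evolution_rate
V = 5.41 g * 205 cm^3/g = 1109.0500 cm^3

Final answer: 1109.0500 cm^3


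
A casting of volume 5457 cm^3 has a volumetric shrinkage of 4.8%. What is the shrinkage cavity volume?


Formula: V_shrink = V_casting * shrinkage_pct / 100
V_shrink = 5457 cm^3 * 4.8 / 100 = 261.9360 cm^3


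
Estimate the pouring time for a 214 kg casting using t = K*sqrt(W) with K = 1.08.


Formula: t = K * sqrt(W)
sqrt(W) = sqrt(214) = 14.62874
t = 1.08 * 14.62874 = 15.7990 s

Final answer: 15.7990 s


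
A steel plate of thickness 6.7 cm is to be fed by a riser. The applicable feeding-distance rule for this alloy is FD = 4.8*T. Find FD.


Formula: FD = 4.8 * T  (riser feeding-distance rule)
FD = 4.8 * 6.7 cm = 32.1600 cm


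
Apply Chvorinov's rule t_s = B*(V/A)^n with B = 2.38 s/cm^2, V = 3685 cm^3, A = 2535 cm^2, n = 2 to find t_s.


Formula: t_s = B * (V/A)^n  (Chvorinov's rule, n=2)
Modulus M = V/A = 3685/2535 = 1.453649 cm
M^2 = 1.453649^2 = 2.113095 cm^2
t_s = 2.38 * 2.113095 = 5.0292 s

5.0292 s


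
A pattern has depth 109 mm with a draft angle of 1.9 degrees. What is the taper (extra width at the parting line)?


Formula: taper = depth * tan(draft_angle)
tan(1.9 deg) = 0.0331734
taper = 109 mm * 0.0331734 = 3.6159 mm

3.6159 mm


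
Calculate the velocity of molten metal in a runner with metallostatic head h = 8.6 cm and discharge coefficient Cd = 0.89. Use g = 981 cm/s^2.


Formula: v = Cd * sqrt(2 * g * h)  (Torricelli with discharge coefficient)
2*g*h = 2 * 981 * 8.6 = 16873.2 cm^2/s^2
sqrt(16873.2) = 129.89688 cm/s
v = 0.89 * 129.89688 = 115.6082 cm/s

115.6082 cm/s


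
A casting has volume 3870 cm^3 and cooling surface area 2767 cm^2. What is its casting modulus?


Formula: Casting Modulus M = V / A
M = 3870 cm^3 / 2767 cm^2 = 1.3986 cm


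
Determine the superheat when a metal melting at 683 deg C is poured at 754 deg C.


Formula: Superheat = T_pour - T_melt
Superheat = 754 - 683 = 71 deg C

Answer: 71 deg C


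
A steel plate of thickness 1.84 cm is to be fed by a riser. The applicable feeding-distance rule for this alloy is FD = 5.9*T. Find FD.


Formula: FD = 5.9 * T  (riser feeding-distance rule)
FD = 5.9 * 1.84 cm = 10.8560 cm


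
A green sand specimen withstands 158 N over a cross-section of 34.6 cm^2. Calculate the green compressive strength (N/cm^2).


Formula: Compressive Strength = Force / Area
Strength = 158 N / 34.6 cm^2 = 4.5665 N/cm^2

Answer: 4.5665 N/cm^2


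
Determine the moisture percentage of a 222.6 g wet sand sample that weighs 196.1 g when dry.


Formula: MC = (W_wet - W_dry) / W_wet * 100
Water mass = 222.6 - 196.1 = 26.5 g
MC = 26.5 / 222.6 * 100 = 11.9048%


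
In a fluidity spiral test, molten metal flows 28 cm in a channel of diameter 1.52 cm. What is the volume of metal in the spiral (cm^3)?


Formula: V = pi * (d/2)^2 * L  (cylinder volume)
Radius = 1.52/2 = 0.76 cm
V = pi * 0.76^2 * 28 = 50.8083 cm^3

50.8083 cm^3


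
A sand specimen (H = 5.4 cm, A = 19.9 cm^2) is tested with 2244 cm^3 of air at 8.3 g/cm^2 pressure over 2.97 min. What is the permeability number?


Formula: Permeability Number P = (V * H) / (p * A * t)
Numerator: V * H = 2244 * 5.4 = 12117.6
Denominator: p * A * t = 8.3 * 19.9 * 2.97 = 490.5549
P = 12117.6 / 490.5549 = 24.7018

Final answer: 24.7018


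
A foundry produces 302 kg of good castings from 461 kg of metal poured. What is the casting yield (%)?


Formula: Casting Yield = (W_good / W_total) * 100
Yield = (302 kg / 461 kg) * 100 = 65.5098%


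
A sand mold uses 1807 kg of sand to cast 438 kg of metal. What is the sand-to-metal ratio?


Formula: Sand-to-Metal Ratio = W_sand / W_metal
Ratio = 1807 kg / 438 kg = 4.1256


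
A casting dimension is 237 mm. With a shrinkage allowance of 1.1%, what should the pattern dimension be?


Formula: L_pattern = L_casting * (1 + shrinkage_rate/100)
Shrinkage factor = 1 + 1.1/100 = 1.011
L_pattern = 237 mm * 1.011 = 239.6070 mm

239.6070 mm


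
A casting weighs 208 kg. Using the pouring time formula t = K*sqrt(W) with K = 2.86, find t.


Formula: t = K * sqrt(W)
sqrt(W) = sqrt(208) = 14.42221
t = 2.86 * 14.42221 = 41.2475 s

41.2475 s


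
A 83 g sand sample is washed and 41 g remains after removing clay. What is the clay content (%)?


Formula: Clay% = (W_total - W_washed) / W_total * 100
Clay mass = 83 - 41 = 42 g
Clay% = 42 / 83 * 100 = 50.6024%

50.6024%


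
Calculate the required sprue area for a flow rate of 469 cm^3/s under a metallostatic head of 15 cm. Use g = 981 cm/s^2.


Formula: v = sqrt(2*g*h), A = Q/v
Velocity: v = sqrt(2 * 981 * 15) = sqrt(29430) = 171.5517 cm/s
Sprue area: A = Q / v = 469 / 171.5517 = 2.7339 cm^2


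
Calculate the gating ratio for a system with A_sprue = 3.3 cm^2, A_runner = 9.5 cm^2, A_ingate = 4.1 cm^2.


Sprue:Runner:Ingate = 1 : 9.5/3.3 : 4.1/3.3 = 1:2.88:1.24

Final answer: 1:2.88:1.24


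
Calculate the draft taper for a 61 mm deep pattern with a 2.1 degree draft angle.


Formula: taper = depth * tan(draft_angle)
tan(2.1 deg) = 0.0366683
taper = 61 mm * 0.0366683 = 2.2368 mm


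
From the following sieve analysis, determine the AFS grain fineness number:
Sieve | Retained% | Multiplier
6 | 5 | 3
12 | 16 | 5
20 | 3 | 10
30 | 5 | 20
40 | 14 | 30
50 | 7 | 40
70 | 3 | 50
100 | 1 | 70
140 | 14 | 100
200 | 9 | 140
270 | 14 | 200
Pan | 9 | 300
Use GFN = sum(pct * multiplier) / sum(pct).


Formula: GFN = sum(pct * multiplier) / sum(pct)
sum(pct * multiplier) = 9305
sum(pct) = 100
GFN = 9305 / 100 = 93.05

Answer: 93.05


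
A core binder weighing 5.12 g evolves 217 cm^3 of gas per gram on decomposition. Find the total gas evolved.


Formula: V_gas = W_binder * gas_evolution_rate
V = 5.12 g * 217 cm^3/g = 1111.0400 cm^3

Final answer: 1111.0400 cm^3


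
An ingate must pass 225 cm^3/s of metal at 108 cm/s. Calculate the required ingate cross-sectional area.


Formula: A_ingate = Q / v  (continuity equation)
A = 225 cm^3/s / 108 cm/s = 2.0833 cm^2

Answer: 2.0833 cm^2


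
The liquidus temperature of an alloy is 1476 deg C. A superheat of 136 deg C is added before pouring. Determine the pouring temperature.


Formula: T_pour = T_melt + Superheat
T_pour = 1476 + 136 = 1612 deg C

Final answer: 1612 deg C


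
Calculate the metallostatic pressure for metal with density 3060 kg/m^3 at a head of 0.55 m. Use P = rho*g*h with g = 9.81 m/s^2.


Formula: P = rho * g * h
rho * g = 3060 * 9.81 = 30018.6 N/m^3
P = 30018.6 * 0.55 = 16510.2300 Pa

16510.2300 Pa


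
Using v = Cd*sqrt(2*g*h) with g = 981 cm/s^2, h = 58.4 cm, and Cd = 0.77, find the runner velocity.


Formula: v = Cd * sqrt(2 * g * h)  (Torricelli with discharge coefficient)
2*g*h = 2 * 981 * 58.4 = 114580.8 cm^2/s^2
sqrt(114580.8) = 338.49786 cm/s
v = 0.77 * 338.49786 = 260.6434 cm/s

260.6434 cm/s


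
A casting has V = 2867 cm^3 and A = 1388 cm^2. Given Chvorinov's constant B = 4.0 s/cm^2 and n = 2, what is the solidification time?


Formula: t_s = B * (V/A)^n  (Chvorinov's rule, n=2)
Modulus M = V/A = 2867/1388 = 2.065562 cm
M^2 = 2.065562^2 = 4.266546 cm^2
t_s = 4.0 * 4.266546 = 17.0662 s

Final answer: 17.0662 s


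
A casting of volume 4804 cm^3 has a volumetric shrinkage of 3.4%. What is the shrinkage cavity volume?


Formula: V_shrink = V_casting * shrinkage_pct / 100
V_shrink = 4804 cm^3 * 3.4 / 100 = 163.3360 cm^3

Final answer: 163.3360 cm^3


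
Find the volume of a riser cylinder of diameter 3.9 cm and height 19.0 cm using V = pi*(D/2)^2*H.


Formula: V = pi * (D/2)^2 * H  (cylinder volume)
Radius = D/2 = 3.9/2 = 1.95 cm
V = pi * 1.95^2 * 19.0 = 226.9722 cm^3


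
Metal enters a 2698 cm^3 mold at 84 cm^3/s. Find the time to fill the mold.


Formula: t_fill = V_mold / Q_flow
t = 2698 cm^3 / 84 cm^3/s = 32.1190 s

Final answer: 32.1190 s


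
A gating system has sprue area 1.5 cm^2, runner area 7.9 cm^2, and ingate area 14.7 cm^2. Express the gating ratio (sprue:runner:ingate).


Sprue:Runner:Ingate = 1 : 7.9/1.5 : 14.7/1.5 = 1:5.27:9.80

Answer: 1:5.27:9.80


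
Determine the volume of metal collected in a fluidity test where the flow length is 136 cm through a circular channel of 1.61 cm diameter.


Formula: V = pi * (d/2)^2 * L  (cylinder volume)
Radius = 1.61/2 = 0.805 cm
V = pi * 0.805^2 * 136 = 276.8730 cm^3

Answer: 276.8730 cm^3


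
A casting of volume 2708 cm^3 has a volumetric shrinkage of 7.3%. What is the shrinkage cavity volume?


Formula: V_shrink = V_casting * shrinkage_pct / 100
V_shrink = 2708 cm^3 * 7.3 / 100 = 197.6840 cm^3

197.6840 cm^3


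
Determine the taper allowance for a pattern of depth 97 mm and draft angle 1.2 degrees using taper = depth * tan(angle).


Formula: taper = depth * tan(draft_angle)
tan(1.2 deg) = 0.0209470
taper = 97 mm * 0.0209470 = 2.0319 mm


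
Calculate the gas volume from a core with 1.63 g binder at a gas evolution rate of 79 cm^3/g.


Formula: V_gas = W_binder * gas_evolution_rate
V = 1.63 g * 79 cm^3/g = 128.7700 cm^3

Answer: 128.7700 cm^3


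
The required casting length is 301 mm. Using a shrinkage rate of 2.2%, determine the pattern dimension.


Formula: L_pattern = L_casting * (1 + shrinkage_rate/100)
Shrinkage factor = 1 + 2.2/100 = 1.022
L_pattern = 301 mm * 1.022 = 307.6220 mm

Final answer: 307.6220 mm


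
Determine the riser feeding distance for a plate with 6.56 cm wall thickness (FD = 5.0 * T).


Formula: FD = 5.0 * T  (riser feeding-distance rule)
FD = 5.0 * 6.56 cm = 32.8000 cm

Answer: 32.8000 cm


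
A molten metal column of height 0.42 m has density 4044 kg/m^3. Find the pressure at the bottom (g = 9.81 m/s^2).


Formula: P = rho * g * h
rho * g = 4044 * 9.81 = 39671.64 N/m^3
P = 39671.64 * 0.42 = 16662.0888 Pa

Answer: 16662.0888 Pa


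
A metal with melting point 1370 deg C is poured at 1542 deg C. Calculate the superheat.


Formula: Superheat = T_pour - T_melt
Superheat = 1542 - 1370 = 172 deg C

Answer: 172 deg C


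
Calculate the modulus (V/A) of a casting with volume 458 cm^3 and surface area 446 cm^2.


Formula: Casting Modulus M = V / A
M = 458 cm^3 / 446 cm^2 = 1.0269 cm


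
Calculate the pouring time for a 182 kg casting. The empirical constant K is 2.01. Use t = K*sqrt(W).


Formula: t = K * sqrt(W)
sqrt(W) = sqrt(182) = 13.49074
t = 2.01 * 13.49074 = 27.1164 s

Answer: 27.1164 s


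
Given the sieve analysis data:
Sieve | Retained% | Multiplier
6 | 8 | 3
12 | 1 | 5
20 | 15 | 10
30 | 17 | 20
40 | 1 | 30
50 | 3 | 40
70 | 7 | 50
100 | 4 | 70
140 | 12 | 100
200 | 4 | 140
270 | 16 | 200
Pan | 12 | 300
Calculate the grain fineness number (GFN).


Formula: GFN = sum(pct * multiplier) / sum(pct)
sum(pct * multiplier) = 9859
sum(pct) = 100
GFN = 9859 / 100 = 98.59

Answer: 98.59


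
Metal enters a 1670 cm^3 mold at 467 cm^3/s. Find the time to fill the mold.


Formula: t_fill = V_mold / Q_flow
t = 1670 cm^3 / 467 cm^3/s = 3.5760 s

Final answer: 3.5760 s


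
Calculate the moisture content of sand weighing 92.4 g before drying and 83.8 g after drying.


Formula: MC = (W_wet - W_dry) / W_wet * 100
Water mass = 92.4 - 83.8 = 8.6 g
MC = 8.6 / 92.4 * 100 = 9.3074%

Final answer: 9.3074%


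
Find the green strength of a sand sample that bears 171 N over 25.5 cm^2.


Formula: Compressive Strength = Force / Area
Strength = 171 N / 25.5 cm^2 = 6.7059 N/cm^2

Final answer: 6.7059 N/cm^2


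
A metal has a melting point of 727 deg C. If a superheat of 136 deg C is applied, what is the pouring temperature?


Formula: T_pour = T_melt + Superheat
T_pour = 727 + 136 = 863 deg C


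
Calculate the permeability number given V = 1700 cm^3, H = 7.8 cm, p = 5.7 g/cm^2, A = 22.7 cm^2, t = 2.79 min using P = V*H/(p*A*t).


Formula: Permeability Number P = (V * H) / (p * A * t)
Numerator: V * H = 1700 * 7.8 = 13260.0
Denominator: p * A * t = 5.7 * 22.7 * 2.79 = 360.9981
P = 13260.0 / 360.9981 = 36.7315

Final answer: 36.7315


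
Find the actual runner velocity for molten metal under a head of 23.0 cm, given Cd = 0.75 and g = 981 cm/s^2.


Formula: v = Cd * sqrt(2 * g * h)  (Torricelli with discharge coefficient)
2*g*h = 2 * 981 * 23.0 = 45126.0 cm^2/s^2
sqrt(45126.0) = 212.42881 cm/s
v = 0.75 * 212.42881 = 159.3216 cm/s


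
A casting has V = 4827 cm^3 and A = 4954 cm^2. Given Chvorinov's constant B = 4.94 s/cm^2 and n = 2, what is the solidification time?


Formula: t_s = B * (V/A)^n  (Chvorinov's rule, n=2)
Modulus M = V/A = 4827/4954 = 0.974364 cm
M^2 = 0.974364^2 = 0.949385 cm^2
t_s = 4.94 * 0.949385 = 4.6900 s


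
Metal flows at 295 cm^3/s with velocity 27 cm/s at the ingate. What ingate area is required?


Formula: A_ingate = Q / v  (continuity equation)
A = 295 cm^3/s / 27 cm/s = 10.9259 cm^2


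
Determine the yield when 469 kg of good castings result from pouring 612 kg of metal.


Formula: Casting Yield = (W_good / W_total) * 100
Yield = (469 kg / 612 kg) * 100 = 76.6340%

76.6340%


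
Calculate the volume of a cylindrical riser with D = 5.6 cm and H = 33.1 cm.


Formula: V = pi * (D/2)^2 * H  (cylinder volume)
Radius = D/2 = 5.6/2 = 2.8 cm
V = pi * 2.8^2 * 33.1 = 815.2559 cm^3

Final answer: 815.2559 cm^3


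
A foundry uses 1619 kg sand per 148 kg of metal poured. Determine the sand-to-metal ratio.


Formula: Sand-to-Metal Ratio = W_sand / W_metal
Ratio = 1619 kg / 148 kg = 10.9392

Final answer: 10.9392


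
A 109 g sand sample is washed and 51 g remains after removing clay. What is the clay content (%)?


Formula: Clay% = (W_total - W_washed) / W_total * 100
Clay mass = 109 - 51 = 58 g
Clay% = 58 / 109 * 100 = 53.2110%

Answer: 53.2110%


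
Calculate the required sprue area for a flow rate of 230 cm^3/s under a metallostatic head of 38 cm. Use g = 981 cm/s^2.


Formula: v = sqrt(2*g*h), A = Q/v
Velocity: v = sqrt(2 * 981 * 38) = sqrt(74556) = 273.0494 cm/s
Sprue area: A = Q / v = 230 / 273.0494 = 0.8423 cm^2


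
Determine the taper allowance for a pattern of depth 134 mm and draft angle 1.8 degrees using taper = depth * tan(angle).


Formula: taper = depth * tan(draft_angle)
tan(1.8 deg) = 0.0314263
taper = 134 mm * 0.0314263 = 4.2111 mm

Answer: 4.2111 mm


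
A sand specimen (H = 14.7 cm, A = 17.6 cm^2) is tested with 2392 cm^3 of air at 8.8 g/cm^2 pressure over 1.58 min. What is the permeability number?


Formula: Permeability Number P = (V * H) / (p * A * t)
Numerator: V * H = 2392 * 14.7 = 35162.4
Denominator: p * A * t = 8.8 * 17.6 * 1.58 = 244.7104
P = 35162.4 / 244.7104 = 143.6898

Final answer: 143.6898


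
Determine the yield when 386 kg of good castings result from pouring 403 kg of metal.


Formula: Casting Yield = (W_good / W_total) * 100
Yield = (386 kg / 403 kg) * 100 = 95.7816%


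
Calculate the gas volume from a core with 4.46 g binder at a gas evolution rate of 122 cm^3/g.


Formula: V_gas = W_binder * gas_evolution_rate
V = 4.46 g * 122 cm^3/g = 544.1200 cm^3


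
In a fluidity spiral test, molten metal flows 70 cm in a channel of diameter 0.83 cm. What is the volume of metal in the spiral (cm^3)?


Formula: V = pi * (d/2)^2 * L  (cylinder volume)
Radius = 0.83/2 = 0.415 cm
V = pi * 0.415^2 * 70 = 37.8743 cm^3

37.8743 cm^3


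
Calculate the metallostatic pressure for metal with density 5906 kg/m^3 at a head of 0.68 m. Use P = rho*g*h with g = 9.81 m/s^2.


Formula: P = rho * g * h
rho * g = 5906 * 9.81 = 57937.86 N/m^3
P = 57937.86 * 0.68 = 39397.7448 Pa

Answer: 39397.7448 Pa


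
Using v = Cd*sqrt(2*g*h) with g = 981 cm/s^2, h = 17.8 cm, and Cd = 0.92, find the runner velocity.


Formula: v = Cd * sqrt(2 * g * h)  (Torricelli with discharge coefficient)
2*g*h = 2 * 981 * 17.8 = 34923.6 cm^2/s^2
sqrt(34923.6) = 186.87857 cm/s
v = 0.92 * 186.87857 = 171.9283 cm/s

Answer: 171.9283 cm/s


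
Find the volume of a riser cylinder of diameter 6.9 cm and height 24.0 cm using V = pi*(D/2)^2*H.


Formula: V = pi * (D/2)^2 * H  (cylinder volume)
Radius = D/2 = 6.9/2 = 3.45 cm
V = pi * 3.45^2 * 24.0 = 897.4274 cm^3

Final answer: 897.4274 cm^3


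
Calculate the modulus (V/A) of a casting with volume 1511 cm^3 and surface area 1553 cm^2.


Formula: Casting Modulus M = V / A
M = 1511 cm^3 / 1553 cm^2 = 0.9730 cm

Answer: 0.9730 cm


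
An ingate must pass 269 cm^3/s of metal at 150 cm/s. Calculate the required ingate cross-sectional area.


Formula: A_ingate = Q / v  (continuity equation)
A = 269 cm^3/s / 150 cm/s = 1.7933 cm^2

Answer: 1.7933 cm^2


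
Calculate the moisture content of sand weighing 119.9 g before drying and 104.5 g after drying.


Formula: MC = (W_wet - W_dry) / W_wet * 100
Water mass = 119.9 - 104.5 = 15.4 g
MC = 15.4 / 119.9 * 100 = 12.8440%

Answer: 12.8440%


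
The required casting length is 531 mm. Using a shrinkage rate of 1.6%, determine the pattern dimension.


Formula: L_pattern = L_casting * (1 + shrinkage_rate/100)
Shrinkage factor = 1 + 1.6/100 = 1.016
L_pattern = 531 mm * 1.016 = 539.4960 mm

539.4960 mm


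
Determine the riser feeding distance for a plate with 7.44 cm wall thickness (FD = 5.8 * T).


Formula: FD = 5.8 * T  (riser feeding-distance rule)
FD = 5.8 * 7.44 cm = 43.1520 cm

Answer: 43.1520 cm


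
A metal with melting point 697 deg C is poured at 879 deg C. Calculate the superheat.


Formula: Superheat = T_pour - T_melt
Superheat = 879 - 697 = 182 deg C

Final answer: 182 deg C


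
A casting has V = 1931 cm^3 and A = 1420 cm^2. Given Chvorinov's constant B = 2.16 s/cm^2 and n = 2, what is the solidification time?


Formula: t_s = B * (V/A)^n  (Chvorinov's rule, n=2)
Modulus M = V/A = 1931/1420 = 1.359859 cm
M^2 = 1.359859^2 = 1.849216 cm^2
t_s = 2.16 * 1.849216 = 3.9943 s

3.9943 s


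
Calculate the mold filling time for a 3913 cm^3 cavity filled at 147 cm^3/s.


Formula: t_fill = V_mold / Q_flow
t = 3913 cm^3 / 147 cm^3/s = 26.6190 s

Final answer: 26.6190 s


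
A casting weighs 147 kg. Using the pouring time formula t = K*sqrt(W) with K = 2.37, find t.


Formula: t = K * sqrt(W)
sqrt(W) = sqrt(147) = 12.12436
t = 2.37 * 12.12436 = 28.7347 s

Answer: 28.7347 s


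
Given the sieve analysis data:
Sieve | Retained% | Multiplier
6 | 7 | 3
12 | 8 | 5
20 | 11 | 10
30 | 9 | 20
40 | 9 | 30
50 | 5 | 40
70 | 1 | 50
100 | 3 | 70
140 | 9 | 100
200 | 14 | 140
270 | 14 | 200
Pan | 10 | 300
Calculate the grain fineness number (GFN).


Formula: GFN = sum(pct * multiplier) / sum(pct)
sum(pct * multiplier) = 9741
sum(pct) = 100
GFN = 9741 / 100 = 97.41

97.41


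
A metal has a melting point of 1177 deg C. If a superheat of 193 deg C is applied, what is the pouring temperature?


Formula: T_pour = T_melt + Superheat
T_pour = 1177 + 193 = 1370 deg C


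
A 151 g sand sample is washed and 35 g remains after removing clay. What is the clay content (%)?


Formula: Clay% = (W_total - W_washed) / W_total * 100
Clay mass = 151 - 35 = 116 g
Clay% = 116 / 151 * 100 = 76.8212%

76.8212%


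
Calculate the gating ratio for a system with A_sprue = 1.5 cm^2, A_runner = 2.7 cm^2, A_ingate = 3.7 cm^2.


Sprue:Runner:Ingate = 1 : 2.7/1.5 : 3.7/1.5 = 1:1.80:2.47

Answer: 1:1.80:2.47


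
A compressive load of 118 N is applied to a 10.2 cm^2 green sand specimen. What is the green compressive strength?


Formula: Compressive Strength = Force / Area
Strength = 118 N / 10.2 cm^2 = 11.5686 N/cm^2

Answer: 11.5686 N/cm^2


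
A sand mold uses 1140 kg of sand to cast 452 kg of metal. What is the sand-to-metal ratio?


Formula: Sand-to-Metal Ratio = W_sand / W_metal
Ratio = 1140 kg / 452 kg = 2.5221


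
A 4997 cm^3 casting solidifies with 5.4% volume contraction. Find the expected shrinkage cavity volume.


Formula: V_shrink = V_casting * shrinkage_pct / 100
V_shrink = 4997 cm^3 * 5.4 / 100 = 269.8380 cm^3


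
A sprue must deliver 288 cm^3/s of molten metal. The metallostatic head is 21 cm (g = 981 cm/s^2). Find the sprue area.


Formula: v = sqrt(2*g*h), A = Q/v
Velocity: v = sqrt(2 * 981 * 21) = sqrt(41202) = 202.9828 cm/s
Sprue area: A = Q / v = 288 / 202.9828 = 1.4188 cm^2


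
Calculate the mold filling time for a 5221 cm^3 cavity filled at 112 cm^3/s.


Formula: t_fill = V_mold / Q_flow
t = 5221 cm^3 / 112 cm^3/s = 46.6161 s

Answer: 46.6161 s


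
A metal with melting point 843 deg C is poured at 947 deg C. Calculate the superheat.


Formula: Superheat = T_pour - T_melt
Superheat = 947 - 843 = 104 deg C

Final answer: 104 deg C


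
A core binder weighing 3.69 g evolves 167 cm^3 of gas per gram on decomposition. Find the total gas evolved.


Formula: V_gas = W_binder * gas_evolution_rate
V = 3.69 g * 167 cm^3/g = 616.2300 cm^3

616.2300 cm^3


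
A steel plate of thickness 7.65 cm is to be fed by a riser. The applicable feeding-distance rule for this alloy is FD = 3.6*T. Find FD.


Formula: FD = 3.6 * T  (riser feeding-distance rule)
FD = 3.6 * 7.65 cm = 27.5400 cm

Answer: 27.5400 cm


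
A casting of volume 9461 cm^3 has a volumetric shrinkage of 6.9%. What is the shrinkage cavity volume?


Formula: V_shrink = V_casting * shrinkage_pct / 100
V_shrink = 9461 cm^3 * 6.9 / 100 = 652.8090 cm^3

652.8090 cm^3


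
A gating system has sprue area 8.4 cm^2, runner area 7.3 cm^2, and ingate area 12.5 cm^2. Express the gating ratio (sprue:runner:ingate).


Sprue:Runner:Ingate = 1 : 7.3/8.4 : 12.5/8.4 = 1:0.87:1.49


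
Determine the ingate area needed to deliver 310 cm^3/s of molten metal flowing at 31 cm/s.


Formula: A_ingate = Q / v  (continuity equation)
A = 310 cm^3/s / 31 cm/s = 10.0000 cm^2

Final answer: 10.0000 cm^2


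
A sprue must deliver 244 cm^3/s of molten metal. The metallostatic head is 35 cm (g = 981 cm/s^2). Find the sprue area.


Formula: v = sqrt(2*g*h), A = Q/v
Velocity: v = sqrt(2 * 981 * 35) = sqrt(68670) = 262.0496 cm/s
Sprue area: A = Q / v = 244 / 262.0496 = 0.9311 cm^2


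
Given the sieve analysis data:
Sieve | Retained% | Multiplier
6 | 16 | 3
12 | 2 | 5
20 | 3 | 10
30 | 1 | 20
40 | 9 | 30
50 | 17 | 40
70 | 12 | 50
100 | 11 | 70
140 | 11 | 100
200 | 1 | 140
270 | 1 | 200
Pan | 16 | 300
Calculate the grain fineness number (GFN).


Formula: GFN = sum(pct * multiplier) / sum(pct)
sum(pct * multiplier) = 8668
sum(pct) = 100
GFN = 8668 / 100 = 86.68

86.68


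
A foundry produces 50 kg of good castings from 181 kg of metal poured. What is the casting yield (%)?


Formula: Casting Yield = (W_good / W_total) * 100
Yield = (50 kg / 181 kg) * 100 = 27.6243%

Answer: 27.6243%


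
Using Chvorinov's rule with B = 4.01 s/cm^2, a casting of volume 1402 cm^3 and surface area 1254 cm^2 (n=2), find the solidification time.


Formula: t_s = B * (V/A)^n  (Chvorinov's rule, n=2)
Modulus M = V/A = 1402/1254 = 1.118022 cm
M^2 = 1.118022^2 = 1.249973 cm^2
t_s = 4.01 * 1.249973 = 5.0124 s

Final answer: 5.0124 s


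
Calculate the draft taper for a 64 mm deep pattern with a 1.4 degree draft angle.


Formula: taper = depth * tan(draft_angle)
tan(1.4 deg) = 0.0244395
taper = 64 mm * 0.0244395 = 1.5641 mm

Final answer: 1.5641 mm


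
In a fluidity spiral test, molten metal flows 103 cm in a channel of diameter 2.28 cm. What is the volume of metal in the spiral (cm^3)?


Formula: V = pi * (d/2)^2 * L  (cylinder volume)
Radius = 2.28/2 = 1.14 cm
V = pi * 1.14^2 * 103 = 420.5298 cm^3


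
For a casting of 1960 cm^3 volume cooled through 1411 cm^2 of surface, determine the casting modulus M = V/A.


Formula: Casting Modulus M = V / A
M = 1960 cm^3 / 1411 cm^2 = 1.3891 cm

Answer: 1.3891 cm


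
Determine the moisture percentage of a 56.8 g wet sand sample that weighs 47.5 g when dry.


Formula: MC = (W_wet - W_dry) / W_wet * 100
Water mass = 56.8 - 47.5 = 9.3 g
MC = 9.3 / 56.8 * 100 = 16.3732%

Answer: 16.3732%


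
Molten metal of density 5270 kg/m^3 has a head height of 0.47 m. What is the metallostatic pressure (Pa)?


Formula: P = rho * g * h
rho * g = 5270 * 9.81 = 51698.7 N/m^3
P = 51698.7 * 0.47 = 24298.3890 Pa


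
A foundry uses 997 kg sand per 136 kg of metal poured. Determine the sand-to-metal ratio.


Formula: Sand-to-Metal Ratio = W_sand / W_metal
Ratio = 997 kg / 136 kg = 7.3309

Final answer: 7.3309


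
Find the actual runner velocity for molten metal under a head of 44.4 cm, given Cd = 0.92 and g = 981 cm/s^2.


Formula: v = Cd * sqrt(2 * g * h)  (Torricelli with discharge coefficient)
2*g*h = 2 * 981 * 44.4 = 87112.8 cm^2/s^2
sqrt(87112.8) = 295.14878 cm/s
v = 0.92 * 295.14878 = 271.5369 cm/s


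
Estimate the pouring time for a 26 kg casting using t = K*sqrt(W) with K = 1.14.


Formula: t = K * sqrt(W)
sqrt(W) = sqrt(26) = 5.09902
t = 1.14 * 5.09902 = 5.8129 s

Final answer: 5.8129 s


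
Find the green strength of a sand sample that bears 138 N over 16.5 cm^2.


Formula: Compressive Strength = Force / Area
Strength = 138 N / 16.5 cm^2 = 8.3636 N/cm^2

8.3636 N/cm^2


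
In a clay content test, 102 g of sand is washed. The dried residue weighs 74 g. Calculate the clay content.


Formula: Clay% = (W_total - W_washed) / W_total * 100
Clay mass = 102 - 74 = 28 g
Clay% = 28 / 102 * 100 = 27.4510%

Answer: 27.4510%


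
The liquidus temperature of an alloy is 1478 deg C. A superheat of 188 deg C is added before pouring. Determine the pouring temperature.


Formula: T_pour = T_melt + Superheat
T_pour = 1478 + 188 = 1666 deg C

Answer: 1666 deg C


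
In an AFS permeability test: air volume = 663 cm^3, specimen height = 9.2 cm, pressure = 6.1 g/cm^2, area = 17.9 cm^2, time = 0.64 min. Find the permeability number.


Formula: Permeability Number P = (V * H) / (p * A * t)
Numerator: V * H = 663 * 9.2 = 6099.6
Denominator: p * A * t = 6.1 * 17.9 * 0.64 = 69.8816
P = 6099.6 / 69.8816 = 87.2848

87.2848
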